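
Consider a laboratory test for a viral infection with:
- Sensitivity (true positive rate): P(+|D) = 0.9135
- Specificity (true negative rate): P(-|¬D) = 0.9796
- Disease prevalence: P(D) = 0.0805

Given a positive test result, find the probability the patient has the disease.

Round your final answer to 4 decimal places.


Let D = has disease, + = positive test

Given:
- P(D) = 0.0805 (prevalence)
- P(+|D) = 0.9135 (sensitivity)
- P(-|¬D) = 0.9796 (specificity)
- P(+|¬D) = 0.0204 (false positive rate = 1 - specificity)

Step 1: Find P(+)
P(+) = P(+|D)P(D) + P(+|¬D)P(¬D)
     = 0.9135 × 0.0805 + 0.0204 × 0.9195
     = 0.07353675 + 0.01875780
     = 0.09229455

Step 2: Apply Bayes' theorem for P(D|+)
P(D|+) = P(+|D)P(D) / P(+)
       = 0.07353675 / 0.09229455
       = 0.7968


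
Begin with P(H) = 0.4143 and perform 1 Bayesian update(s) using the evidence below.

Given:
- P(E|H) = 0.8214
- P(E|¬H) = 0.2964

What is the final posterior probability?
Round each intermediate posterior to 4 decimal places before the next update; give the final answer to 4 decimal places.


Sequential Bayesian updating:

Initial prior: P(H) = 0.4143

Update 1:
  P(E) = 0.8214 × 0.4143 + 0.2964 × 0.5857 = 0.34030602 + 0.17360148 = 0.51390750
  P(H|E) = 0.34030602 / 0.51390750 = 0.6622

Final posterior: 0.6622


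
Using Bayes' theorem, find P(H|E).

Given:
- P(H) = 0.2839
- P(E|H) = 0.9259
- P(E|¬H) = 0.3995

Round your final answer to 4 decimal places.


Bayes' theorem: P(H|E) = P(E|H) × P(H) / P(E)

Step 1: Calculate P(E) using law of total probability
P(E) = P(E|H)P(H) + P(E|¬H)P(¬H)
     = 0.9259 × 0.2839 + 0.3995 × 0.7161
     = 0.26286301 + 0.28608195
     = 0.54894496

Step 2: Apply Bayes' theorem
P(H|E) = P(E|H) × P(H) / P(E)
       = 0.26286301 / 0.54894496
       = 0.4789


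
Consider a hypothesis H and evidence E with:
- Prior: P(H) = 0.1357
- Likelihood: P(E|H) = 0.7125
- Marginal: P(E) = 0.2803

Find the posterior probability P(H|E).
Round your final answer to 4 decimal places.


Using Bayes' theorem:

P(H|E) = P(E|H) × P(H) / P(E)
       = 0.7125 × 0.1357 / 0.2803
       = 0.09668625 / 0.2803
       = 0.3449

The evidence strengthens our belief in H.
Prior: 0.1357 → Posterior: 0.3449


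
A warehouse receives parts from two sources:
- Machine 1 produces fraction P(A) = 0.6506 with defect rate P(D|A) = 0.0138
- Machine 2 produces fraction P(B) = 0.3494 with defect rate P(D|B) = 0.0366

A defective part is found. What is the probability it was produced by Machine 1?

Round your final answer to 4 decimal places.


Let A = from Machine 1, D = defective

Given:
- P(A) = 0.6506, P(B) = 0.3494
- P(D|A) = 0.0138, P(D|B) = 0.0366

Step 1: Find P(D)
P(D) = P(D|A)P(A) + P(D|B)P(B)
     = 0.0138 × 0.6506 + 0.0366 × 0.3494
     = 0.00897828 + 0.01278804
     = 0.02176632

Step 2: Apply Bayes' theorem
P(A|D) = P(D|A)P(A) / P(D)
       = 0.00897828 / 0.02176632
       = 0.4125


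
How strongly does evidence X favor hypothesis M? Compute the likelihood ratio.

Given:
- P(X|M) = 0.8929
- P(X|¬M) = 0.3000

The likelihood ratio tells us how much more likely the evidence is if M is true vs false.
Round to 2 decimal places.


Likelihood Ratio (LR) = P(X|M) / P(X|¬M)

LR = 0.8929 / 0.3000
   = 2.98

The evidence is 2.98 times more likely if M is true than if M is false.
Because LR exceeds 1, X is evidence for M.


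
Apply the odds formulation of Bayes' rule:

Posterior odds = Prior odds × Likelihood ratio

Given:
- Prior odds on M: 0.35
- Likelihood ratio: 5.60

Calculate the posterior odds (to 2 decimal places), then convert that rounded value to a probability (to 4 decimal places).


Step 1: Calculate posterior odds
Posterior odds = Prior odds × LR
               = 0.35 × 5.60
               = 1.96

Step 2: Convert to probability
P(M|E) = Posterior odds / (1 + Posterior odds)
       = 1.96 / (1 + 1.96)
       = 1.96 / 2.96
       = 0.6622

The evidence increased P(M) from 0.2593 to 0.6622.


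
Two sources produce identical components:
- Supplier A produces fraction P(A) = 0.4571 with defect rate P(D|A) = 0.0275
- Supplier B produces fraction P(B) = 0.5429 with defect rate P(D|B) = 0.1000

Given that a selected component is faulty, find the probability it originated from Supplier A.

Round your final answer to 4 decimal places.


Let A = from Supplier A, D = faulty

Given:
- P(A) = 0.4571, P(B) = 0.5429
- P(D|A) = 0.0275, P(D|B) = 0.1000

Step 1: Find P(D)
P(D) = P(D|A)P(A) + P(D|B)P(B)
     = 0.0275 × 0.4571 + 0.1000 × 0.5429
     = 0.01257025 + 0.05429000
     = 0.06686025

Step 2: Apply Bayes' theorem
P(A|D) = P(D|A)P(A) / P(D)
       = 0.01257025 / 0.06686025
       = 0.1880


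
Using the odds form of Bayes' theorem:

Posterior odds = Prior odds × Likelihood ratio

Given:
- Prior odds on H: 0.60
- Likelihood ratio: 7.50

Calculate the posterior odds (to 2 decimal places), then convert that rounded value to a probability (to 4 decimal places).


Step 1: Calculate posterior odds
Posterior odds = Prior odds × LR
               = 0.60 × 7.50
               = 4.50

Step 2: Convert to probability
P(H|E) = Posterior odds / (1 + Posterior odds)
       = 4.50 / (1 + 4.50)
       = 4.50 / 5.50
       = 0.8182

The evidence increased P(H) from 0.3750 to 0.8182.


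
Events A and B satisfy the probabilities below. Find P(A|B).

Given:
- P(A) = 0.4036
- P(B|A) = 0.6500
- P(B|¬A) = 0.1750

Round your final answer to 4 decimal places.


Bayes' theorem: P(A|B) = P(B|A) × P(A) / P(B)

Step 1: Calculate P(B) using law of total probability
P(B) = P(B|A)P(A) + P(B|¬A)P(¬A)
     = 0.6500 × 0.4036 + 0.1750 × 0.5964
     = 0.26234000 + 0.10437000
     = 0.36671000

Step 2: Apply Bayes' theorem
P(A|B) = P(B|A) × P(A) / P(B)
       = 0.26234000 / 0.36671000
       = 0.7154


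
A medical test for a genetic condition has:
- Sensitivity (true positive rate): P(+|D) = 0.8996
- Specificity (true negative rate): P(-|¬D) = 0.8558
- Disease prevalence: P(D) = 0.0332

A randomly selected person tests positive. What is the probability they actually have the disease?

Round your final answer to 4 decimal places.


Let D = has disease, + = positive test

Given:
- P(D) = 0.0332 (prevalence)
- P(+|D) = 0.8996 (sensitivity)
- P(-|¬D) = 0.8558 (specificity)
- P(+|¬D) = 0.1442 (false positive rate = 1 - specificity)

Step 1: Find P(+)
P(+) = P(+|D)P(D) + P(+|¬D)P(¬D)
     = 0.8996 × 0.0332 + 0.1442 × 0.9668
     = 0.02986672 + 0.13941256
     = 0.16927928

Step 2: Apply Bayes' theorem for P(D|+)
P(D|+) = P(+|D)P(D) / P(+)
       = 0.02986672 / 0.16927928
       = 0.1764


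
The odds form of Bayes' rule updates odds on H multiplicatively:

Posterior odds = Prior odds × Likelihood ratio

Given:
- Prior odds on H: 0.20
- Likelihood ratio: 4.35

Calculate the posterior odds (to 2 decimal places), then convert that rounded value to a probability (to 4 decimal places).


Step 1: Calculate posterior odds
Posterior odds = Prior odds × LR
               = 0.20 × 4.35
               = 0.87

Step 2: Convert to probability
P(H|E) = Posterior odds / (1 + Posterior odds)
       = 0.87 / (1 + 0.87)
       = 0.87 / 1.87
       = 0.4652

The evidence increased P(H) from 0.1667 to 0.4652.


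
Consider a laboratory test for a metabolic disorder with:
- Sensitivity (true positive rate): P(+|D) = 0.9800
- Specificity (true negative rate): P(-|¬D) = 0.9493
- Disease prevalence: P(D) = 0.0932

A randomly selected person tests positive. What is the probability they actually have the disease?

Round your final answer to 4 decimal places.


Let D = has disease, + = positive test

Given:
- P(D) = 0.0932 (prevalence)
- P(+|D) = 0.9800 (sensitivity)
- P(-|¬D) = 0.9493 (specificity)
- P(+|¬D) = 0.0507 (false positive rate = 1 - specificity)

Step 1: Find P(+)
P(+) = P(+|D)P(D) + P(+|¬D)P(¬D)
     = 0.9800 × 0.0932 + 0.0507 × 0.9068
     = 0.09133600 + 0.04597476
     = 0.13731076

Step 2: Apply Bayes' theorem for P(D|+)
P(D|+) = P(+|D)P(D) / P(+)
       = 0.09133600 / 0.13731076
       = 0.6652


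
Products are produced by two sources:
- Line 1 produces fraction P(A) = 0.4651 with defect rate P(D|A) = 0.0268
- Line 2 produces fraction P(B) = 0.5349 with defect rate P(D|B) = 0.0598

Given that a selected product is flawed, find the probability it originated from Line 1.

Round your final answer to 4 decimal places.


Let A = from Line 1, D = flawed

Given:
- P(A) = 0.4651, P(B) = 0.5349
- P(D|A) = 0.0268, P(D|B) = 0.0598

Step 1: Find P(D)
P(D) = P(D|A)P(A) + P(D|B)P(B)
     = 0.0268 × 0.4651 + 0.0598 × 0.5349
     = 0.01246468 + 0.03198702
     = 0.04445170

Step 2: Apply Bayes' theorem
P(A|D) = P(D|A)P(A) / P(D)
       = 0.01246468 / 0.04445170
       = 0.2804


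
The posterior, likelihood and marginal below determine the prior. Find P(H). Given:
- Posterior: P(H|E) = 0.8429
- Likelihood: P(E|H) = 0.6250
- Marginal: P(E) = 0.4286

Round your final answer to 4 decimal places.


From Bayes' theorem: P(H|E) = P(E|H) × P(H) / P(E)

Rearranging for P(H):
P(H) = P(H|E) × P(E) / P(E|H)
     = 0.8429 × 0.4286 / 0.6250
     = 0.36126694 / 0.6250
     = 0.5780


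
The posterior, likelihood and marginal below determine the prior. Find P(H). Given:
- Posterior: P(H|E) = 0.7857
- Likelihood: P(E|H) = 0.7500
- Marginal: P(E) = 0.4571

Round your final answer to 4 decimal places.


From Bayes' theorem: P(H|E) = P(E|H) × P(H) / P(E)

Rearranging for P(H):
P(H) = P(H|E) × P(E) / P(E|H)
     = 0.7857 × 0.4571 / 0.7500
     = 0.35914347 / 0.7500
     = 0.4789


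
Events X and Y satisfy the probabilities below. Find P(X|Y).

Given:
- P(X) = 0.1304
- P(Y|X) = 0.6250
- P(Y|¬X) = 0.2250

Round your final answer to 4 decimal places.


Bayes' theorem: P(X|Y) = P(Y|X) × P(X) / P(Y)

Step 1: Calculate P(Y) using law of total probability
P(Y) = P(Y|X)P(X) + P(Y|¬X)P(¬X)
     = 0.6250 × 0.1304 + 0.2250 × 0.8696
     = 0.08150000 + 0.19566000
     = 0.27716000

Step 2: Apply Bayes' theorem
P(X|Y) = P(Y|X) × P(X) / P(Y)
       = 0.08150000 / 0.27716000
       = 0.2941


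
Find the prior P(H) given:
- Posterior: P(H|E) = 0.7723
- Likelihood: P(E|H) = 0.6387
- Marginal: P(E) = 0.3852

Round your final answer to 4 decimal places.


From Bayes' theorem: P(H|E) = P(E|H) × P(H) / P(E)

Rearranging for P(H):
P(H) = P(H|E) × P(E) / P(E|H)
     = 0.7723 × 0.3852 / 0.6387
     = 0.29748996 / 0.6387
     = 0.4658


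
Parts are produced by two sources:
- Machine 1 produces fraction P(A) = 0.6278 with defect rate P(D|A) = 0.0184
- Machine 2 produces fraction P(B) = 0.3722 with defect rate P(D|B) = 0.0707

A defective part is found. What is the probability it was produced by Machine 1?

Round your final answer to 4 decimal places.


Let A = from Machine 1, D = defective

Given:
- P(A) = 0.6278, P(B) = 0.3722
- P(D|A) = 0.0184, P(D|B) = 0.0707

Step 1: Find P(D)
P(D) = P(D|A)P(A) + P(D|B)P(B)
     = 0.0184 × 0.6278 + 0.0707 × 0.3722
     = 0.01155152 + 0.02631454
     = 0.03786606

Step 2: Apply Bayes' theorem
P(A|D) = P(D|A)P(A) / P(D)
       = 0.01155152 / 0.03786606
       = 0.3051


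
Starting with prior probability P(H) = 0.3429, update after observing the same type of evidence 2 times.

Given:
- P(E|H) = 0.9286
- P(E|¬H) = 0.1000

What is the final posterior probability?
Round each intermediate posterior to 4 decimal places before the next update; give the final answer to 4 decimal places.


Sequential Bayesian updating:

Initial prior: P(H) = 0.3429

Update 1:
  P(E) = 0.9286 × 0.3429 + 0.1000 × 0.6571 = 0.31841694 + 0.06571000 = 0.38412694
  P(H|E) = 0.31841694 / 0.38412694 = 0.8289

Update 2:
  P(E) = 0.9286 × 0.8289 + 0.1000 × 0.1711 = 0.76971654 + 0.01711000 = 0.78682654
  P(H|E) = 0.76971654 / 0.78682654 = 0.9783

Final posterior: 0.9783


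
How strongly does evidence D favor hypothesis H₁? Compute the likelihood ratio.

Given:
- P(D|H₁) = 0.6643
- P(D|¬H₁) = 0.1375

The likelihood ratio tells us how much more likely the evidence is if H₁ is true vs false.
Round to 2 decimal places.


Likelihood Ratio (LR) = P(D|H₁) / P(D|¬H₁)

LR = 0.6643 / 0.1375
   = 4.83

The evidence is 4.83 times more likely if H₁ is true than if H₁ is false.
Because LR exceeds 1, D is evidence for H₁.


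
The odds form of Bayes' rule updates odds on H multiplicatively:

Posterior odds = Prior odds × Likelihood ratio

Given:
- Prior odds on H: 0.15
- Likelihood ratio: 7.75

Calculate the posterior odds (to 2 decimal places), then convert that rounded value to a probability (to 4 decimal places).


Step 1: Calculate posterior odds
Posterior odds = Prior odds × LR
               = 0.15 × 7.75
               = 1.16

Step 2: Convert to probability
P(H|E) = Posterior odds / (1 + Posterior odds)
       = 1.16 / (1 + 1.16)
       = 1.16 / 2.16
       = 0.5370

The evidence increased P(H) from 0.1304 to 0.5370.


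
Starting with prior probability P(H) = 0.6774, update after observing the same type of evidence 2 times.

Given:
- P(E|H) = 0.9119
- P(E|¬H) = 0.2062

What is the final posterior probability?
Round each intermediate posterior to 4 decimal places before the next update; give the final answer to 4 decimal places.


Sequential Bayesian updating:

Initial prior: P(H) = 0.6774

Update 1:
  P(E) = 0.9119 × 0.6774 + 0.2062 × 0.3226 = 0.61772106 + 0.06652012 = 0.68424118
  P(H|E) = 0.61772106 / 0.68424118 = 0.9028

Update 2:
  P(E) = 0.9119 × 0.9028 + 0.2062 × 0.0972 = 0.82326332 + 0.02004264 = 0.84330596
  P(H|E) = 0.82326332 / 0.84330596 = 0.9762

Final posterior: 0.9762


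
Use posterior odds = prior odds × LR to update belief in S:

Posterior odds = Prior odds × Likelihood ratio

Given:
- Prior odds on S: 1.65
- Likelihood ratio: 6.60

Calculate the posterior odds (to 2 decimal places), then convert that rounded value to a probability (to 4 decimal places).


Step 1: Calculate posterior odds
Posterior odds = Prior odds × LR
               = 1.65 × 6.60
               = 10.89

Step 2: Convert to probability
P(S|E) = Posterior odds / (1 + Posterior odds)
       = 10.89 / (1 + 10.89)
       = 10.89 / 11.89
       = 0.9159

The evidence increased P(S) from 0.6226 to 0.9159.


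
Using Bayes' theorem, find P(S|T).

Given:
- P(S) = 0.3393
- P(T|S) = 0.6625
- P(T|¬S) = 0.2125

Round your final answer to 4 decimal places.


Bayes' theorem: P(S|T) = P(T|S) × P(S) / P(T)

Step 1: Calculate P(T) using law of total probability
P(T) = P(T|S)P(S) + P(T|¬S)P(¬S)
     = 0.6625 × 0.3393 + 0.2125 × 0.6607
     = 0.22478625 + 0.14039875
     = 0.36518500

Step 2: Apply Bayes' theorem
P(S|T) = P(T|S) × P(S) / P(T)
       = 0.22478625 / 0.36518500
       = 0.6155


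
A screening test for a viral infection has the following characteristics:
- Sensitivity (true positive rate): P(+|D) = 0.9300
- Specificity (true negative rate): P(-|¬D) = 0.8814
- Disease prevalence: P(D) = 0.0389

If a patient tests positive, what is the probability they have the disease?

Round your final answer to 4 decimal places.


Let D = has disease, + = positive test

Given:
- P(D) = 0.0389 (prevalence)
- P(+|D) = 0.9300 (sensitivity)
- P(-|¬D) = 0.8814 (specificity)
- P(+|¬D) = 0.1186 (false positive rate = 1 - specificity)

Step 1: Find P(+)
P(+) = P(+|D)P(D) + P(+|¬D)P(¬D)
     = 0.9300 × 0.0389 + 0.1186 × 0.9611
     = 0.03617700 + 0.11398646
     = 0.15016346

Step 2: Apply Bayes' theorem for P(D|+)
P(D|+) = P(+|D)P(D) / P(+)
       = 0.03617700 / 0.15016346
       = 0.2409


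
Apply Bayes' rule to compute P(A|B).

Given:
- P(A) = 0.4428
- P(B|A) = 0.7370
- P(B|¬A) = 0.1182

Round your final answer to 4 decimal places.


Bayes' theorem: P(A|B) = P(B|A) × P(A) / P(B)

Step 1: Calculate P(B) using law of total probability
P(B) = P(B|A)P(A) + P(B|¬A)P(¬A)
     = 0.7370 × 0.4428 + 0.1182 × 0.5572
     = 0.32634360 + 0.06586104
     = 0.39220464

Step 2: Apply Bayes' theorem
P(A|B) = P(B|A) × P(A) / P(B)
       = 0.32634360 / 0.39220464
       = 0.8321


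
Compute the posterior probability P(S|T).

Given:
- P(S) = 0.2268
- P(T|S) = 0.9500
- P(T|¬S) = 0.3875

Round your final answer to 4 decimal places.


Bayes' theorem: P(S|T) = P(T|S) × P(S) / P(T)

Step 1: Calculate P(T) using law of total probability
P(T) = P(T|S)P(S) + P(T|¬S)P(¬S)
     = 0.9500 × 0.2268 + 0.3875 × 0.7732
     = 0.21546000 + 0.29961500
     = 0.51507500

Step 2: Apply Bayes' theorem
P(S|T) = P(T|S) × P(S) / P(T)
       = 0.21546000 / 0.51507500
       = 0.4183


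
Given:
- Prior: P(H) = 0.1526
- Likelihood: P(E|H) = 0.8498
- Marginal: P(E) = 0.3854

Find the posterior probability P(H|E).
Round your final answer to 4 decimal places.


Using Bayes' theorem:

P(H|E) = P(E|H) × P(H) / P(E)
       = 0.8498 × 0.1526 / 0.3854
       = 0.12967948 / 0.3854
       = 0.3365

The evidence strengthens our belief in H.
Prior: 0.1526 → Posterior: 0.3365


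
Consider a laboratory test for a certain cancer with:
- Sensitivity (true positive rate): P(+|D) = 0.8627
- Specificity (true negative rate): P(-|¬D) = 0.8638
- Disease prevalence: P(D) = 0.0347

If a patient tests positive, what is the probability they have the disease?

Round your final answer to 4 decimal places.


Let D = has disease, + = positive test

Given:
- P(D) = 0.0347 (prevalence)
- P(+|D) = 0.8627 (sensitivity)
- P(-|¬D) = 0.8638 (specificity)
- P(+|¬D) = 0.1362 (false positive rate = 1 - specificity)

Step 1: Find P(+)
P(+) = P(+|D)P(D) + P(+|¬D)P(¬D)
     = 0.8627 × 0.0347 + 0.1362 × 0.9653
     = 0.02993569 + 0.13147386
     = 0.16140955

Step 2: Apply Bayes' theorem for P(D|+)
P(D|+) = P(+|D)P(D) / P(+)
       = 0.02993569 / 0.16140955
       = 0.1855


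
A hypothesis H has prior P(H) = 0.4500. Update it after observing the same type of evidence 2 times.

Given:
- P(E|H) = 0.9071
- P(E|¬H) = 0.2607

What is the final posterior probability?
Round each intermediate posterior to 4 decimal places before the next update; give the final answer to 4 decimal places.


Sequential Bayesian updating:

Initial prior: P(H) = 0.4500

Update 1:
  P(E) = 0.9071 × 0.4500 + 0.2607 × 0.5500 = 0.40819500 + 0.14338500 = 0.55158000
  P(H|E) = 0.40819500 / 0.55158000 = 0.7400

Update 2:
  P(E) = 0.9071 × 0.7400 + 0.2607 × 0.2600 = 0.67125400 + 0.06778200 = 0.73903600
  P(H|E) = 0.67125400 / 0.73903600 = 0.9083

Final posterior: 0.9083


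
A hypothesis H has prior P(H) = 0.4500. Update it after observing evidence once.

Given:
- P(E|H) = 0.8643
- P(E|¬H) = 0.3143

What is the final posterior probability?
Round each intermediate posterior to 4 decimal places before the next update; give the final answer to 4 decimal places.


Sequential Bayesian updating:

Initial prior: P(H) = 0.4500

Update 1:
  P(E) = 0.8643 × 0.4500 + 0.3143 × 0.5500 = 0.38893500 + 0.17286500 = 0.56180000
  P(H|E) = 0.38893500 / 0.56180000 = 0.6923

Final posterior: 0.6923


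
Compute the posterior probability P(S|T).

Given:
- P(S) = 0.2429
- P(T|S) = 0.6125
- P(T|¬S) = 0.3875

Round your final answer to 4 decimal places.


Bayes' theorem: P(S|T) = P(T|S) × P(S) / P(T)

Step 1: Calculate P(T) using law of total probability
P(T) = P(T|S)P(S) + P(T|¬S)P(¬S)
     = 0.6125 × 0.2429 + 0.3875 × 0.7571
     = 0.14877625 + 0.29337625
     = 0.44215250

Step 2: Apply Bayes' theorem
P(S|T) = P(T|S) × P(S) / P(T)
       = 0.14877625 / 0.44215250
       = 0.3365


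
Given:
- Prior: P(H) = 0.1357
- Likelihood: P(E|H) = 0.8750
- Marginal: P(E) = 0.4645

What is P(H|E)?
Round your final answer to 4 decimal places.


Using Bayes' theorem:

P(H|E) = P(E|H) × P(H) / P(E)
       = 0.8750 × 0.1357 / 0.4645
       = 0.11873750 / 0.4645
       = 0.2556

The evidence strengthens our belief in H.
Prior: 0.1357 → Posterior: 0.2556


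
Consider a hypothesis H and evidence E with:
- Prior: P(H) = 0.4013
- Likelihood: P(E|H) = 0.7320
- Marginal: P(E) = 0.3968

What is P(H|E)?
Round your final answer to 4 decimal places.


Using Bayes' theorem:

P(H|E) = P(E|H) × P(H) / P(E)
       = 0.7320 × 0.4013 / 0.3968
       = 0.29375160 / 0.3968
       = 0.7403

The evidence strengthens our belief in H.
Prior: 0.4013 → Posterior: 0.7403


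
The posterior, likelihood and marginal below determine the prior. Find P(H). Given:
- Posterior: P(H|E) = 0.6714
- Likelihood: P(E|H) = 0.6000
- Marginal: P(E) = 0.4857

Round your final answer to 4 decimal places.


From Bayes' theorem: P(H|E) = P(E|H) × P(H) / P(E)

Rearranging for P(H):
P(H) = P(H|E) × P(E) / P(E|H)
     = 0.6714 × 0.4857 / 0.6000
     = 0.32609898 / 0.6000
     = 0.5435


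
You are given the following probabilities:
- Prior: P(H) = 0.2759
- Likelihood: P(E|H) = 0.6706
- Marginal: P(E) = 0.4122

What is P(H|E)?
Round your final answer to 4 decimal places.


Using Bayes' theorem:

P(H|E) = P(E|H) × P(H) / P(E)
       = 0.6706 × 0.2759 / 0.4122
       = 0.18501854 / 0.4122
       = 0.4489

The evidence strengthens our belief in H.
Prior: 0.2759 → Posterior: 0.4489


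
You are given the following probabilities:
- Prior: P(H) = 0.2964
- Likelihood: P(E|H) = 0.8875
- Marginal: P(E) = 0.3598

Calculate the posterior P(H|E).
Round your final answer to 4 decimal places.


Using Bayes' theorem:

P(H|E) = P(E|H) × P(H) / P(E)
       = 0.8875 × 0.2964 / 0.3598
       = 0.26305500 / 0.3598
       = 0.7311

The evidence strengthens our belief in H.
Prior: 0.2964 → Posterior: 0.7311


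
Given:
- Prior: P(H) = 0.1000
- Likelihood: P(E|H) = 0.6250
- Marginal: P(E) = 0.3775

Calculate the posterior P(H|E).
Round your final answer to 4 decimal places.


Using Bayes' theorem:

P(H|E) = P(E|H) × P(H) / P(E)
       = 0.6250 × 0.1000 / 0.3775
       = 0.06250000 / 0.3775
       = 0.1656

The evidence strengthens our belief in H.
Prior: 0.1000 → Posterior: 0.1656


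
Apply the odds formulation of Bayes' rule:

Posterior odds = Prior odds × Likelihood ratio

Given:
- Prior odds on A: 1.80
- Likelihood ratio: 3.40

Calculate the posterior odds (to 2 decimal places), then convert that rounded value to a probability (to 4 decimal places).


Step 1: Calculate posterior odds
Posterior odds = Prior odds × LR
               = 1.80 × 3.40
               = 6.12

Step 2: Convert to probability
P(A|E) = Posterior odds / (1 + Posterior odds)
       = 6.12 / (1 + 6.12)
       = 6.12 / 7.12
       = 0.8596

The evidence increased P(A) from 0.6429 to 0.8596.


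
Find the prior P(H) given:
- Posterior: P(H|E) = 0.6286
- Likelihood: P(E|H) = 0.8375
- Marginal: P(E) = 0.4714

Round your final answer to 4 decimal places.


From Bayes' theorem: P(H|E) = P(E|H) × P(H) / P(E)

Rearranging for P(H):
P(H) = P(H|E) × P(E) / P(E|H)
     = 0.6286 × 0.4714 / 0.8375
     = 0.29632204 / 0.8375
     = 0.3538


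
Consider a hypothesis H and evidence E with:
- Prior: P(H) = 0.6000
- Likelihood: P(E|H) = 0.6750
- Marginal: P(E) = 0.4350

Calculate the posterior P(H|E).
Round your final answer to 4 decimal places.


Using Bayes' theorem:

P(H|E) = P(E|H) × P(H) / P(E)
       = 0.6750 × 0.6000 / 0.4350
       = 0.40500000 / 0.4350
       = 0.9310

The evidence strengthens our belief in H.
Prior: 0.6000 → Posterior: 0.9310


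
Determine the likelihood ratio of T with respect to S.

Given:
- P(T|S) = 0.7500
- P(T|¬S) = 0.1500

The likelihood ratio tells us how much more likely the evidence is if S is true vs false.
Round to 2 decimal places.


Likelihood Ratio (LR) = P(T|S) / P(T|¬S)

LR = 0.7500 / 0.1500
   = 5.00

The evidence is 5.00 times more likely if S is true than if S is false.
Since LR > 1, the evidence supports S over ¬S.


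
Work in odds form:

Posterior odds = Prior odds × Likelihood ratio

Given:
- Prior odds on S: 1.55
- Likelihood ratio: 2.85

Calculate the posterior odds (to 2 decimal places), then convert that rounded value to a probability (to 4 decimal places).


Step 1: Calculate posterior odds
Posterior odds = Prior odds × LR
               = 1.55 × 2.85
               = 4.42

Step 2: Convert to probability
P(S|E) = Posterior odds / (1 + Posterior odds)
       = 4.42 / (1 + 4.42)
       = 4.42 / 5.42
       = 0.8155

The evidence increased P(S) from 0.6078 to 0.8155.


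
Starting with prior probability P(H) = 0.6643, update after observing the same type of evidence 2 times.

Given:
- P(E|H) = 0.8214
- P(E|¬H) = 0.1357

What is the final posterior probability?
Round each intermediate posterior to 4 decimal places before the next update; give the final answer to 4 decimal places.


Sequential Bayesian updating:

Initial prior: P(H) = 0.6643

Update 1:
  P(E) = 0.8214 × 0.6643 + 0.1357 × 0.3357 = 0.54565602 + 0.04555449 = 0.59121051
  P(H|E) = 0.54565602 / 0.59121051 = 0.9229

Update 2:
  P(E) = 0.8214 × 0.9229 + 0.1357 × 0.0771 = 0.75807006 + 0.01046247 = 0.76853253
  P(H|E) = 0.75807006 / 0.76853253 = 0.9864

Final posterior: 0.9864


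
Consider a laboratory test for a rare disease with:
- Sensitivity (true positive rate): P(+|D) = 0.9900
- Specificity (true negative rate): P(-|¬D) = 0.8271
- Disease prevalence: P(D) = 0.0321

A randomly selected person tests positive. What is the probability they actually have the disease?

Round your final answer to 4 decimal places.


Let D = has disease, + = positive test

Given:
- P(D) = 0.0321 (prevalence)
- P(+|D) = 0.9900 (sensitivity)
- P(-|¬D) = 0.8271 (specificity)
- P(+|¬D) = 0.1729 (false positive rate = 1 - specificity)

Step 1: Find P(+)
P(+) = P(+|D)P(D) + P(+|¬D)P(¬D)
     = 0.9900 × 0.0321 + 0.1729 × 0.9679
     = 0.03177900 + 0.16734991
     = 0.19912891

Step 2: Apply Bayes' theorem for P(D|+)
P(D|+) = P(+|D)P(D) / P(+)
       = 0.03177900 / 0.19912891
       = 0.1596


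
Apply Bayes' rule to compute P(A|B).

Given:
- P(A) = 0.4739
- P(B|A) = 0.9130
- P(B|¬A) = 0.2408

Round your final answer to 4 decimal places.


Bayes' theorem: P(A|B) = P(B|A) × P(A) / P(B)

Step 1: Calculate P(B) using law of total probability
P(B) = P(B|A)P(A) + P(B|¬A)P(¬A)
     = 0.9130 × 0.4739 + 0.2408 × 0.5261
     = 0.43267070 + 0.12668488
     = 0.55935558

Step 2: Apply Bayes' theorem
P(A|B) = P(B|A) × P(A) / P(B)
       = 0.43267070 / 0.55935558
       = 0.7735


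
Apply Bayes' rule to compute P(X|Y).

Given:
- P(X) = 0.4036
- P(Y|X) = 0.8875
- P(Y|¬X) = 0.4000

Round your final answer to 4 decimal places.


Bayes' theorem: P(X|Y) = P(Y|X) × P(X) / P(Y)

Step 1: Calculate P(Y) using law of total probability
P(Y) = P(Y|X)P(X) + P(Y|¬X)P(¬X)
     = 0.8875 × 0.4036 + 0.4000 × 0.5964
     = 0.35819500 + 0.23856000
     = 0.59675500

Step 2: Apply Bayes' theorem
P(X|Y) = P(Y|X) × P(X) / P(Y)
       = 0.35819500 / 0.59675500
       = 0.6002


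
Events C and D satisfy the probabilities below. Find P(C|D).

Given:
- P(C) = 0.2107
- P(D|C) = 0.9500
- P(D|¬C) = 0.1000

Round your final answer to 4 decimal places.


Bayes' theorem: P(C|D) = P(D|C) × P(C) / P(D)

Step 1: Calculate P(D) using law of total probability
P(D) = P(D|C)P(C) + P(D|¬C)P(¬C)
     = 0.9500 × 0.2107 + 0.1000 × 0.7893
     = 0.20016500 + 0.07893000
     = 0.27909500

Step 2: Apply Bayes' theorem
P(C|D) = P(D|C) × P(C) / P(D)
       = 0.20016500 / 0.27909500
       = 0.7172


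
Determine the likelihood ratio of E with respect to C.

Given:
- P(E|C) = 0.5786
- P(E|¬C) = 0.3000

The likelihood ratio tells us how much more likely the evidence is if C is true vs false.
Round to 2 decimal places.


Likelihood Ratio (LR) = P(E|C) / P(E|¬C)

LR = 0.5786 / 0.3000
   = 1.93

The evidence is 1.93 times more likely if C is true than if C is false.
Because LR exceeds 1, E is evidence for C.


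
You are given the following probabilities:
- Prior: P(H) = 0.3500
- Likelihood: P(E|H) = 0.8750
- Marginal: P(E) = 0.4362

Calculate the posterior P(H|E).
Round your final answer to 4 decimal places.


Using Bayes' theorem:

P(H|E) = P(E|H) × P(H) / P(E)
       = 0.8750 × 0.3500 / 0.4362
       = 0.30625000 / 0.4362
       = 0.7021

The evidence strengthens our belief in H.
Prior: 0.3500 → Posterior: 0.7021


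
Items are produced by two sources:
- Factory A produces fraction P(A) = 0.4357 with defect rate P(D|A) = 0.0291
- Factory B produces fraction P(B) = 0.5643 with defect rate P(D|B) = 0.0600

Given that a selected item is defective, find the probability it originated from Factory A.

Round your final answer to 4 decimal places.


Let A = from Factory A, D = defective

Given:
- P(A) = 0.4357, P(B) = 0.5643
- P(D|A) = 0.0291, P(D|B) = 0.0600

Step 1: Find P(D)
P(D) = P(D|A)P(A) + P(D|B)P(B)
     = 0.0291 × 0.4357 + 0.0600 × 0.5643
     = 0.01267887 + 0.03385800
     = 0.04653687

Step 2: Apply Bayes' theorem
P(A|D) = P(D|A)P(A) / P(D)
       = 0.01267887 / 0.04653687
       = 0.2724


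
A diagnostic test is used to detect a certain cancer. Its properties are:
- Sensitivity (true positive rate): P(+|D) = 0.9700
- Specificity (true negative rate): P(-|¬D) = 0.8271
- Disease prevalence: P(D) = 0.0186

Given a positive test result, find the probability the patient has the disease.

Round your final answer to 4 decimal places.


Let D = has disease, + = positive test

Given:
- P(D) = 0.0186 (prevalence)
- P(+|D) = 0.9700 (sensitivity)
- P(-|¬D) = 0.8271 (specificity)
- P(+|¬D) = 0.1729 (false positive rate = 1 - specificity)

Step 1: Find P(+)
P(+) = P(+|D)P(D) + P(+|¬D)P(¬D)
     = 0.9700 × 0.0186 + 0.1729 × 0.9814
     = 0.01804200 + 0.16968406
     = 0.18772606

Step 2: Apply Bayes' theorem for P(D|+)
P(D|+) = P(+|D)P(D) / P(+)
       = 0.01804200 / 0.18772606
       = 0.0961


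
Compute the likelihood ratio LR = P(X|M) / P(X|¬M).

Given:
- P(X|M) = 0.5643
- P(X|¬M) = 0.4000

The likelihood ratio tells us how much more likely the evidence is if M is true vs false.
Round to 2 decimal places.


Likelihood Ratio (LR) = P(X|M) / P(X|¬M)

LR = 0.5643 / 0.4000
   = 1.41

The evidence is 1.41 times more likely if M is true than if M is false.
Since LR > 1, the evidence supports M over ¬M.


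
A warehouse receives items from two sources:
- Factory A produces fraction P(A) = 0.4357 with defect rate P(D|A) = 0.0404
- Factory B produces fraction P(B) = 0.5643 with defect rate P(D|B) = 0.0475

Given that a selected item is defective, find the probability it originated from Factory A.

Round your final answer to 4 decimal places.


Let A = from Factory A, D = defective

Given:
- P(A) = 0.4357, P(B) = 0.5643
- P(D|A) = 0.0404, P(D|B) = 0.0475

Step 1: Find P(D)
P(D) = P(D|A)P(A) + P(D|B)P(B)
     = 0.0404 × 0.4357 + 0.0475 × 0.5643
     = 0.01760228 + 0.02680425
     = 0.04440653

Step 2: Apply Bayes' theorem
P(A|D) = P(D|A)P(A) / P(D)
       = 0.01760228 / 0.04440653
       = 0.3964


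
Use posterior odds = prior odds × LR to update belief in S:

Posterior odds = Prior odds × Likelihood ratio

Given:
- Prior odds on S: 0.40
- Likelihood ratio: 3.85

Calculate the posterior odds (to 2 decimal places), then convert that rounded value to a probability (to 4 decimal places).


Step 1: Calculate posterior odds
Posterior odds = Prior odds × LR
               = 0.40 × 3.85
               = 1.54

Step 2: Convert to probability
P(S|E) = Posterior odds / (1 + Posterior odds)
       = 1.54 / (1 + 1.54)
       = 1.54 / 2.54
       = 0.6063

The evidence increased P(S) from 0.2857 to 0.6063.


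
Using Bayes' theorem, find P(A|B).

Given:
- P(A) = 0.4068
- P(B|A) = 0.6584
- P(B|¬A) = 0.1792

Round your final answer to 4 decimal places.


Bayes' theorem: P(A|B) = P(B|A) × P(A) / P(B)

Step 1: Calculate P(B) using law of total probability
P(B) = P(B|A)P(A) + P(B|¬A)P(¬A)
     = 0.6584 × 0.4068 + 0.1792 × 0.5932
     = 0.26783712 + 0.10630144
     = 0.37413856

Step 2: Apply Bayes' theorem
P(A|B) = P(B|A) × P(A) / P(B)
       = 0.26783712 / 0.37413856
       = 0.7159


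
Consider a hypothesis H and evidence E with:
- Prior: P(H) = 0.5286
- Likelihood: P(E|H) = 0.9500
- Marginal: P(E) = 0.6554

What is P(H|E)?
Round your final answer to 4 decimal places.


Using Bayes' theorem:

P(H|E) = P(E|H) × P(H) / P(E)
       = 0.9500 × 0.5286 / 0.6554
       = 0.50217000 / 0.6554
       = 0.7662

The evidence strengthens our belief in H.
Prior: 0.5286 → Posterior: 0.7662


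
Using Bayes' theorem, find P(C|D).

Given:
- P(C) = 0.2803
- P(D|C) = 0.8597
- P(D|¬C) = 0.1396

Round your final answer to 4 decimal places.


Bayes' theorem: P(C|D) = P(D|C) × P(C) / P(D)

Step 1: Calculate P(D) using law of total probability
P(D) = P(D|C)P(C) + P(D|¬C)P(¬C)
     = 0.8597 × 0.2803 + 0.1396 × 0.7197
     = 0.24097391 + 0.10047012
     = 0.34144403

Step 2: Apply Bayes' theorem
P(C|D) = P(D|C) × P(C) / P(D)
       = 0.24097391 / 0.34144403
       = 0.7057


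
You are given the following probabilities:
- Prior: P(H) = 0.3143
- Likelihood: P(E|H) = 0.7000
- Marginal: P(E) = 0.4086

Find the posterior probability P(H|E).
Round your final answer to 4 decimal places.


Using Bayes' theorem:

P(H|E) = P(E|H) × P(H) / P(E)
       = 0.7000 × 0.3143 / 0.4086
       = 0.22001000 / 0.4086
       = 0.5384

The evidence strengthens our belief in H.
Prior: 0.3143 → Posterior: 0.5384


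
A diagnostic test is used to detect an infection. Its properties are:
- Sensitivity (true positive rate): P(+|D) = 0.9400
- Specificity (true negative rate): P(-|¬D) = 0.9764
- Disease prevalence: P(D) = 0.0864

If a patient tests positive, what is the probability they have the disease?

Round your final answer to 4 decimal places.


Let D = has disease, + = positive test

Given:
- P(D) = 0.0864 (prevalence)
- P(+|D) = 0.9400 (sensitivity)
- P(-|¬D) = 0.9764 (specificity)
- P(+|¬D) = 0.0236 (false positive rate = 1 - specificity)

Step 1: Find P(+)
P(+) = P(+|D)P(D) + P(+|¬D)P(¬D)
     = 0.9400 × 0.0864 + 0.0236 × 0.9136
     = 0.08121600 + 0.02156096
     = 0.10277696

Step 2: Apply Bayes' theorem for P(D|+)
P(D|+) = P(+|D)P(D) / P(+)
       = 0.08121600 / 0.10277696
       = 0.7902


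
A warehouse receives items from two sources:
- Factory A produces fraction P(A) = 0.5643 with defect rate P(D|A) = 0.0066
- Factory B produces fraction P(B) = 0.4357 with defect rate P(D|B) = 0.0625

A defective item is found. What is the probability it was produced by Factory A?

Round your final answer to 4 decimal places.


Let A = from Factory A, D = defective

Given:
- P(A) = 0.5643, P(B) = 0.4357
- P(D|A) = 0.0066, P(D|B) = 0.0625

Step 1: Find P(D)
P(D) = P(D|A)P(A) + P(D|B)P(B)
     = 0.0066 × 0.5643 + 0.0625 × 0.4357
     = 0.00372438 + 0.02723125
     = 0.03095563

Step 2: Apply Bayes' theorem
P(A|D) = P(D|A)P(A) / P(D)
       = 0.00372438 / 0.03095563
       = 0.1203


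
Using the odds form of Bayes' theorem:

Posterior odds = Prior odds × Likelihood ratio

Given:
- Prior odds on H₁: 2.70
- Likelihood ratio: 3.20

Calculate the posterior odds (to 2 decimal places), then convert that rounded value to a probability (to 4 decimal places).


Step 1: Calculate posterior odds
Posterior odds = Prior odds × LR
               = 2.70 × 3.20
               = 8.64

Step 2: Convert to probability
P(H₁|E) = Posterior odds / (1 + Posterior odds)
       = 8.64 / (1 + 8.64)
       = 8.64 / 9.64
       = 0.8963

The evidence increased P(H₁) from 0.7297 to 0.8963.


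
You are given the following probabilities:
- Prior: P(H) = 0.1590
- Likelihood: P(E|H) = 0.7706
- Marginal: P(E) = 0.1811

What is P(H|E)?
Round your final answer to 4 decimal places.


Using Bayes' theorem:

P(H|E) = P(E|H) × P(H) / P(E)
       = 0.7706 × 0.1590 / 0.1811
       = 0.12252540 / 0.1811
       = 0.6766

The evidence strengthens our belief in H.
Prior: 0.1590 → Posterior: 0.6766


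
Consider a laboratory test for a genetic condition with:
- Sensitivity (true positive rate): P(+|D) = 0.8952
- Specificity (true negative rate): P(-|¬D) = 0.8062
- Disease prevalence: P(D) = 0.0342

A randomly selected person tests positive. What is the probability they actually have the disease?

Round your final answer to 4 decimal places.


Let D = has disease, + = positive test

Given:
- P(D) = 0.0342 (prevalence)
- P(+|D) = 0.8952 (sensitivity)
- P(-|¬D) = 0.8062 (specificity)
- P(+|¬D) = 0.1938 (false positive rate = 1 - specificity)

Step 1: Find P(+)
P(+) = P(+|D)P(D) + P(+|¬D)P(¬D)
     = 0.8952 × 0.0342 + 0.1938 × 0.9658
     = 0.03061584 + 0.18717204
     = 0.21778788

Step 2: Apply Bayes' theorem for P(D|+)
P(D|+) = P(+|D)P(D) / P(+)
       = 0.03061584 / 0.21778788
       = 0.1406


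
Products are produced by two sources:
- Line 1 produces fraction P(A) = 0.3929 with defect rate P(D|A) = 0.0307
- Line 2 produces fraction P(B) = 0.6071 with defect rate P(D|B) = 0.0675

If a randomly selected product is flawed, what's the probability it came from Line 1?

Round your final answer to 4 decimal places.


Let A = from Line 1, D = flawed

Given:
- P(A) = 0.3929, P(B) = 0.6071
- P(D|A) = 0.0307, P(D|B) = 0.0675

Step 1: Find P(D)
P(D) = P(D|A)P(A) + P(D|B)P(B)
     = 0.0307 × 0.3929 + 0.0675 × 0.6071
     = 0.01206203 + 0.04097925
     = 0.05304128

Step 2: Apply Bayes' theorem
P(A|D) = P(D|A)P(A) / P(D)
       = 0.01206203 / 0.05304128
       = 0.2274


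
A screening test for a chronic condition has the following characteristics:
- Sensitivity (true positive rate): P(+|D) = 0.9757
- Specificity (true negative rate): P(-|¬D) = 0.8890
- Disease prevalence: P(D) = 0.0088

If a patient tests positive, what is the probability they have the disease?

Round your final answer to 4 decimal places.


Let D = has disease, + = positive test

Given:
- P(D) = 0.0088 (prevalence)
- P(+|D) = 0.9757 (sensitivity)
- P(-|¬D) = 0.8890 (specificity)
- P(+|¬D) = 0.1110 (false positive rate = 1 - specificity)

Step 1: Find P(+)
P(+) = P(+|D)P(D) + P(+|¬D)P(¬D)
     = 0.9757 × 0.0088 + 0.1110 × 0.9912
     = 0.00858616 + 0.11002320
     = 0.11860936

Step 2: Apply Bayes' theorem for P(D|+)
P(D|+) = P(+|D)P(D) / P(+)
       = 0.00858616 / 0.11860936
       = 0.0724


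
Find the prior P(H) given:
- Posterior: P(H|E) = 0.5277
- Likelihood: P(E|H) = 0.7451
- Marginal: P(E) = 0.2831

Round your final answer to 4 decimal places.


From Bayes' theorem: P(H|E) = P(E|H) × P(H) / P(E)

Rearranging for P(H):
P(H) = P(H|E) × P(E) / P(E|H)
     = 0.5277 × 0.2831 / 0.7451
     = 0.14939187 / 0.7451
     = 0.2005


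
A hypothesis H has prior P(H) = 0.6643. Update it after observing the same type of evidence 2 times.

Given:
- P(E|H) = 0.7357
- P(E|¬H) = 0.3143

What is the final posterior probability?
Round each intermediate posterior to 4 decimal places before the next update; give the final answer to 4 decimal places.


Sequential Bayesian updating:

Initial prior: P(H) = 0.6643

Update 1:
  P(E) = 0.7357 × 0.6643 + 0.3143 × 0.3357 = 0.48872551 + 0.10551051 = 0.59423602
  P(H|E) = 0.48872551 / 0.59423602 = 0.8224

Update 2:
  P(E) = 0.7357 × 0.8224 + 0.3143 × 0.1776 = 0.60503968 + 0.05581968 = 0.66085936
  P(H|E) = 0.60503968 / 0.66085936 = 0.9155

Final posterior: 0.9155


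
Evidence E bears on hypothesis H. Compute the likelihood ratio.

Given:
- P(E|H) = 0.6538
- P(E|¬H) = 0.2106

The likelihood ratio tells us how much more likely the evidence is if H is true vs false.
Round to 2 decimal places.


Likelihood Ratio (LR) = P(E|H) / P(E|¬H)

LR = 0.6538 / 0.2106
   = 3.10

The evidence is 3.10 times more likely if H is true than if H is false.
Since LR > 1, the evidence supports H over ¬H.


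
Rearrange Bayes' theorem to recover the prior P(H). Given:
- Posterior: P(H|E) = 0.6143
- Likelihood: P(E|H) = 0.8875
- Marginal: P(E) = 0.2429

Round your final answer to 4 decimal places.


From Bayes' theorem: P(H|E) = P(E|H) × P(H) / P(E)

Rearranging for P(H):
P(H) = P(H|E) × P(E) / P(E|H)
     = 0.6143 × 0.2429 / 0.8875
     = 0.14921347 / 0.8875
     = 0.1681


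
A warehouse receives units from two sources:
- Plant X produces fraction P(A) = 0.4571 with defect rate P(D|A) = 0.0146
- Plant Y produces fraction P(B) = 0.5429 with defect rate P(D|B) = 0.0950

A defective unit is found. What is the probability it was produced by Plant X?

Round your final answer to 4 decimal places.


Let A = from Plant X, D = defective

Given:
- P(A) = 0.4571, P(B) = 0.5429
- P(D|A) = 0.0146, P(D|B) = 0.0950

Step 1: Find P(D)
P(D) = P(D|A)P(A) + P(D|B)P(B)
     = 0.0146 × 0.4571 + 0.0950 × 0.5429
     = 0.00667366 + 0.05157550
     = 0.05824916

Step 2: Apply Bayes' theorem
P(A|D) = P(D|A)P(A) / P(D)
       = 0.00667366 / 0.05824916
       = 0.1146
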